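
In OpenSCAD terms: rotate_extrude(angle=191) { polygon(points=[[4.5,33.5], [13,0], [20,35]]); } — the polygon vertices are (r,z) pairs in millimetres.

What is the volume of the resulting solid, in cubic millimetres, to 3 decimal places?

Profile (r,z), 3 vertices: (4.5,33.5) (13,0) (20,35)
edge 0: (4.5,33.5)→(13,0)  cross = 4.5·0 − 13·33.5 = -435.5000; (r_i+r_j)·cross = 17.5·-435.5000 = -7621.2500
edge 1: (13,0)→(20,35)  cross = 13·35 − 20·0 = 455.0000; (r_i+r_j)·cross = 33·455.0000 = 15015.0000
edge 2: (20,35)→(4.5,33.5)  cross = 20·33.5 − 4.5·35 = 512.5000; (r_i+r_j)·cross = 24.5·512.5000 = 12556.2500
Σcross = 532.0000 → A = |Σcross|/2 = 266.0000 mm²
Σ(r_i+r_j)·cross = 19950.0000 → first moment M = |Σ|/6 = 3325.0000
R_c = M/A = 3325.0000/266.0000 = 12.5000 mm
θ = 191° = 3.333579 rad
V = θ·R_c·A = 3.333579·12.5000·266.0000 = 11084.150 mm³

Volume = 11084.150 mm³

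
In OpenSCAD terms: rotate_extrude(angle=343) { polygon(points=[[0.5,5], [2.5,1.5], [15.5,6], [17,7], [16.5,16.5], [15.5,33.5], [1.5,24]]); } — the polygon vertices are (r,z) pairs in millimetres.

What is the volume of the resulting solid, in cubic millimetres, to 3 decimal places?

Profile (r,z), 7 vertices: (0.5,5) (2.5,1.5) (15.5,6) (17,7) (16.5,16.5) (15.5,33.5) (1.5,24)
edge 0: (0.5,5)→(2.5,1.5)  cross = 0.5·1.5 − 2.5·5 = -11.7500; (r_i+r_j)·cross = 3·-11.7500 = -35.2500
edge 1: (2.5,1.5)→(15.5,6)  cross = 2.5·6 − 15.5·1.5 = -8.2500; (r_i+r_j)·cross = 18·-8.2500 = -148.5000
edge 2: (15.5,6)→(17,7)  cross = 15.5·7 − 17·6 = 6.5000; (r_i+r_j)·cross = 32.5·6.5000 = 211.2500
edge 3: (17,7)→(16.5,16.5)  cross = 17·16.5 − 16.5·7 = 165.0000; (r_i+r_j)·cross = 33.5·165.0000 = 5527.5000
edge 4: (16.5,16.5)→(15.5,33.5)  cross = 16.5·33.5 − 15.5·16.5 = 297.0000; (r_i+r_j)·cross = 32·297.0000 = 9504.0000
edge 5: (15.5,33.5)→(1.5,24)  cross = 15.5·24 − 1.5·33.5 = 321.7500; (r_i+r_j)·cross = 17·321.7500 = 5469.7500
edge 6: (1.5,24)→(0.5,5)  cross = 1.5·5 − 0.5·24 = -4.5000; (r_i+r_j)·cross = 2·-4.5000 = -9.0000
Σcross = 765.7500 → A = |Σcross|/2 = 382.8750 mm²
Σ(r_i+r_j)·cross = 20519.7500 → first moment M = |Σ|/6 = 3419.9583
R_c = M/A = 3419.9583/382.8750 = 8.9323 mm
θ = 343° = 5.986479 rad
V = θ·R_c·A = 5.986479·8.9323·382.8750 = 20473.510 mm³

Volume = 20473.510 mm³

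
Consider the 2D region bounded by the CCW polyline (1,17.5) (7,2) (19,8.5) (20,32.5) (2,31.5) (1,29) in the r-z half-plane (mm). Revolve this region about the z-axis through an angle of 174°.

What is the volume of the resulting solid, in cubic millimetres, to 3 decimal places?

Volume = 14948.501 mm³

Profile (r,z), 6 vertices: (1,17.5) (7,2) (19,8.5) (20,32.5) (2,31.5) (1,29)
edge 0: (1,17.5)→(7,2)  cross = 1·2 − 7·17.5 = -120.5000; (r_i+r_j)·cross = 8·-120.5000 = -964.0000
edge 1: (7,2)→(19,8.5)  cross = 7·8.5 − 19·2 = 21.5000; (r_i+r_j)·cross = 26·21.5000 = 559.0000
edge 2: (19,8.5)→(20,32.5)  cross = 19·32.5 − 20·8.5 = 447.5000; (r_i+r_j)·cross = 39·447.5000 = 17452.5000
edge 3: (20,32.5)→(2,31.5)  cross = 20·31.5 − 2·32.5 = 565.0000; (r_i+r_j)·cross = 22·565.0000 = 12430.0000
edge 4: (2,31.5)→(1,29)  cross = 2·29 − 1·31.5 = 26.5000; (r_i+r_j)·cross = 3·26.5000 = 79.5000
edge 5: (1,29)→(1,17.5)  cross = 1·17.5 − 1·29 = -11.5000; (r_i+r_j)·cross = 2·-11.5000 = -23.0000
Σcross = 928.5000 → A = |Σcross|/2 = 464.2500 mm²
Σ(r_i+r_j)·cross = 29534.0000 → first moment M = |Σ|/6 = 4922.3333
R_c = M/A = 4922.3333/464.2500 = 10.6028 mm
θ = 174° = 3.036873 rad
V = θ·R_c·A = 3.036873·10.6028·464.2500 = 14948.501 mm³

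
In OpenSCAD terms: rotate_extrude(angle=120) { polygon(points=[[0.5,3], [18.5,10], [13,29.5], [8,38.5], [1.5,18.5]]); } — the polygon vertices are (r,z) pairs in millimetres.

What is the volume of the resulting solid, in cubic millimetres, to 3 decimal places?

Profile (r,z), 5 vertices: (0.5,3) (18.5,10) (13,29.5) (8,38.5) (1.5,18.5)
edge 0: (0.5,3)→(18.5,10)  cross = 0.5·10 − 18.5·3 = -50.5000; (r_i+r_j)·cross = 19·-50.5000 = -959.5000
edge 1: (18.5,10)→(13,29.5)  cross = 18.5·29.5 − 13·10 = 415.7500; (r_i+r_j)·cross = 31.5·415.7500 = 13096.1250
edge 2: (13,29.5)→(8,38.5)  cross = 13·38.5 − 8·29.5 = 264.5000; (r_i+r_j)·cross = 21·264.5000 = 5554.5000
edge 3: (8,38.5)→(1.5,18.5)  cross = 8·18.5 − 1.5·38.5 = 90.2500; (r_i+r_j)·cross = 9.5·90.2500 = 857.3750
edge 4: (1.5,18.5)→(0.5,3)  cross = 1.5·3 − 0.5·18.5 = -4.7500; (r_i+r_j)·cross = 2·-4.7500 = -9.5000
Σcross = 715.2500 → A = |Σcross|/2 = 357.6250 mm²
Σ(r_i+r_j)·cross = 18539.0000 → first moment M = |Σ|/6 = 3089.8333
R_c = M/A = 3089.8333/357.6250 = 8.6399 mm
θ = 120° = 2.094395 rad
V = θ·R_c·A = 2.094395·8.6399·357.6250 = 6471.332 mm³

Volume = 6471.332 mm³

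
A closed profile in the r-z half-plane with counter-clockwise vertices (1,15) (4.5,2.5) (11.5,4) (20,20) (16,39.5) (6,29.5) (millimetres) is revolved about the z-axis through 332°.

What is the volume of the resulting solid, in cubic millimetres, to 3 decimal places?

Volume = 25794.186 mm³

Profile (r,z), 6 vertices: (1,15) (4.5,2.5) (11.5,4) (20,20) (16,39.5) (6,29.5)
edge 0: (1,15)→(4.5,2.5)  cross = 1·2.5 − 4.5·15 = -65.0000; (r_i+r_j)·cross = 5.5·-65.0000 = -357.5000
edge 1: (4.5,2.5)→(11.5,4)  cross = 4.5·4 − 11.5·2.5 = -10.7500; (r_i+r_j)·cross = 16·-10.7500 = -172.0000
edge 2: (11.5,4)→(20,20)  cross = 11.5·20 − 20·4 = 150.0000; (r_i+r_j)·cross = 31.5·150.0000 = 4725.0000
edge 3: (20,20)→(16,39.5)  cross = 20·39.5 − 16·20 = 470.0000; (r_i+r_j)·cross = 36·470.0000 = 16920.0000
edge 4: (16,39.5)→(6,29.5)  cross = 16·29.5 − 6·39.5 = 235.0000; (r_i+r_j)·cross = 22·235.0000 = 5170.0000
edge 5: (6,29.5)→(1,15)  cross = 6·15 − 1·29.5 = 60.5000; (r_i+r_j)·cross = 7·60.5000 = 423.5000
Σcross = 839.7500 → A = |Σcross|/2 = 419.8750 mm²
Σ(r_i+r_j)·cross = 26709.0000 → first moment M = |Σ|/6 = 4451.5000
R_c = M/A = 4451.5000/419.8750 = 10.6020 mm
θ = 332° = 5.794493 rad
V = θ·R_c·A = 5.794493·10.6020·419.8750 = 25794.186 mm³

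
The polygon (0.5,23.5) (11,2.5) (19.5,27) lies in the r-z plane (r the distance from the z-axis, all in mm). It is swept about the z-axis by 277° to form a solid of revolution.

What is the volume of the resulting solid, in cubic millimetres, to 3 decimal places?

Volume = 10884.412 mm³

Profile (r,z), 3 vertices: (0.5,23.5) (11,2.5) (19.5,27)
edge 0: (0.5,23.5)→(11,2.5)  cross = 0.5·2.5 − 11·23.5 = -257.2500; (r_i+r_j)·cross = 11.5·-257.2500 = -2958.3750
edge 1: (11,2.5)→(19.5,27)  cross = 11·27 − 19.5·2.5 = 248.2500; (r_i+r_j)·cross = 30.5·248.2500 = 7571.6250
edge 2: (19.5,27)→(0.5,23.5)  cross = 19.5·23.5 − 0.5·27 = 444.7500; (r_i+r_j)·cross = 20·444.7500 = 8895.0000
Σcross = 435.7500 → A = |Σcross|/2 = 217.8750 mm²
Σ(r_i+r_j)·cross = 13508.2500 → first moment M = |Σ|/6 = 2251.3750
R_c = M/A = 2251.3750/217.8750 = 10.3333 mm
θ = 277° = 4.834562 rad
V = θ·R_c·A = 4.834562·10.3333·217.8750 = 10884.412 mm³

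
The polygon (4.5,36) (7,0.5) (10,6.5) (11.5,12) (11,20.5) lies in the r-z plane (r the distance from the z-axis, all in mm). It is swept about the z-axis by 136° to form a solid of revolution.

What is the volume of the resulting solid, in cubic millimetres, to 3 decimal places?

Volume = 2307.087 mm³

Profile (r,z), 5 vertices: (4.5,36) (7,0.5) (10,6.5) (11.5,12) (11,20.5)
edge 0: (4.5,36)→(7,0.5)  cross = 4.5·0.5 − 7·36 = -249.7500; (r_i+r_j)·cross = 11.5·-249.7500 = -2872.1250
edge 1: (7,0.5)→(10,6.5)  cross = 7·6.5 − 10·0.5 = 40.5000; (r_i+r_j)·cross = 17·40.5000 = 688.5000
edge 2: (10,6.5)→(11.5,12)  cross = 10·12 − 11.5·6.5 = 45.2500; (r_i+r_j)·cross = 21.5·45.2500 = 972.8750
edge 3: (11.5,12)→(11,20.5)  cross = 11.5·20.5 − 11·12 = 103.7500; (r_i+r_j)·cross = 22.5·103.7500 = 2334.3750
edge 4: (11,20.5)→(4.5,36)  cross = 11·36 − 4.5·20.5 = 303.7500; (r_i+r_j)·cross = 15.5·303.7500 = 4708.1250
Σcross = 243.5000 → A = |Σcross|/2 = 121.7500 mm²
Σ(r_i+r_j)·cross = 5831.7500 → first moment M = |Σ|/6 = 971.9583
R_c = M/A = 971.9583/121.7500 = 7.9832 mm
θ = 136° = 2.373648 rad
V = θ·R_c·A = 2.373648·7.9832·121.7500 = 2307.087 mm³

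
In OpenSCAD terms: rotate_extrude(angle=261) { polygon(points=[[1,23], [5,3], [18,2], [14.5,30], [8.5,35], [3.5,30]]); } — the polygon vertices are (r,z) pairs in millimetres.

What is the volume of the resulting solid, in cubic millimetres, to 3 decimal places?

Volume = 17119.042 mm³

Profile (r,z), 6 vertices: (1,23) (5,3) (18,2) (14.5,30) (8.5,35) (3.5,30)
edge 0: (1,23)→(5,3)  cross = 1·3 − 5·23 = -112.0000; (r_i+r_j)·cross = 6·-112.0000 = -672.0000
edge 1: (5,3)→(18,2)  cross = 5·2 − 18·3 = -44.0000; (r_i+r_j)·cross = 23·-44.0000 = -1012.0000
edge 2: (18,2)→(14.5,30)  cross = 18·30 − 14.5·2 = 511.0000; (r_i+r_j)·cross = 32.5·511.0000 = 16607.5000
edge 3: (14.5,30)→(8.5,35)  cross = 14.5·35 − 8.5·30 = 252.5000; (r_i+r_j)·cross = 23·252.5000 = 5807.5000
edge 4: (8.5,35)→(3.5,30)  cross = 8.5·30 − 3.5·35 = 132.5000; (r_i+r_j)·cross = 12·132.5000 = 1590.0000
edge 5: (3.5,30)→(1,23)  cross = 3.5·23 − 1·30 = 50.5000; (r_i+r_j)·cross = 4.5·50.5000 = 227.2500
Σcross = 790.5000 → A = |Σcross|/2 = 395.2500 mm²
Σ(r_i+r_j)·cross = 22548.2500 → first moment M = |Σ|/6 = 3758.0417
R_c = M/A = 3758.0417/395.2500 = 9.5080 mm
θ = 261° = 4.555309 rad
V = θ·R_c·A = 4.555309·9.5080·395.2500 = 17119.042 mm³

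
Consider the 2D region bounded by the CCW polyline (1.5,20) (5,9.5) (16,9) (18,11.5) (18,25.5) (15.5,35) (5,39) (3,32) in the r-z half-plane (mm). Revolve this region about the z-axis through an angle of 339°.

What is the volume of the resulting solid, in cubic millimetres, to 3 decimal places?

Volume = 23748.019 mm³

Profile (r,z), 8 vertices: (1.5,20) (5,9.5) (16,9) (18,11.5) (18,25.5) (15.5,35) (5,39) (3,32)
edge 0: (1.5,20)→(5,9.5)  cross = 1.5·9.5 − 5·20 = -85.7500; (r_i+r_j)·cross = 6.5·-85.7500 = -557.3750
edge 1: (5,9.5)→(16,9)  cross = 5·9 − 16·9.5 = -107.0000; (r_i+r_j)·cross = 21·-107.0000 = -2247.0000
edge 2: (16,9)→(18,11.5)  cross = 16·11.5 − 18·9 = 22.0000; (r_i+r_j)·cross = 34·22.0000 = 748.0000
edge 3: (18,11.5)→(18,25.5)  cross = 18·25.5 − 18·11.5 = 252.0000; (r_i+r_j)·cross = 36·252.0000 = 9072.0000
edge 4: (18,25.5)→(15.5,35)  cross = 18·35 − 15.5·25.5 = 234.7500; (r_i+r_j)·cross = 33.5·234.7500 = 7864.1250
edge 5: (15.5,35)→(5,39)  cross = 15.5·39 − 5·35 = 429.5000; (r_i+r_j)·cross = 20.5·429.5000 = 8804.7500
edge 6: (5,39)→(3,32)  cross = 5·32 − 3·39 = 43.0000; (r_i+r_j)·cross = 8·43.0000 = 344.0000
edge 7: (3,32)→(1.5,20)  cross = 3·20 − 1.5·32 = 12.0000; (r_i+r_j)·cross = 4.5·12.0000 = 54.0000
Σcross = 800.5000 → A = |Σcross|/2 = 400.2500 mm²
Σ(r_i+r_j)·cross = 24082.5000 → first moment M = |Σ|/6 = 4013.7500
R_c = M/A = 4013.7500/400.2500 = 10.0281 mm
θ = 339° = 5.916666 rad
V = θ·R_c·A = 5.916666·10.0281·400.2500 = 23748.019 mm³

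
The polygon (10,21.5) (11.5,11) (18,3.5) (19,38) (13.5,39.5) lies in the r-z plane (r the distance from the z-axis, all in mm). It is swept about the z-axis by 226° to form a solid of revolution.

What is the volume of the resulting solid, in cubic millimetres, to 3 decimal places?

Profile (r,z), 5 vertices: (10,21.5) (11.5,11) (18,3.5) (19,38) (13.5,39.5)
edge 0: (10,21.5)→(11.5,11)  cross = 10·11 − 11.5·21.5 = -137.2500; (r_i+r_j)·cross = 21.5·-137.2500 = -2950.8750
edge 1: (11.5,11)→(18,3.5)  cross = 11.5·3.5 − 18·11 = -157.7500; (r_i+r_j)·cross = 29.5·-157.7500 = -4653.6250
edge 2: (18,3.5)→(19,38)  cross = 18·38 − 19·3.5 = 617.5000; (r_i+r_j)·cross = 37·617.5000 = 22847.5000
edge 3: (19,38)→(13.5,39.5)  cross = 19·39.5 − 13.5·38 = 237.5000; (r_i+r_j)·cross = 32.5·237.5000 = 7718.7500
edge 4: (13.5,39.5)→(10,21.5)  cross = 13.5·21.5 − 10·39.5 = -104.7500; (r_i+r_j)·cross = 23.5·-104.7500 = -2461.6250
Σcross = 455.2500 → A = |Σcross|/2 = 227.6250 mm²
Σ(r_i+r_j)·cross = 20500.1250 → first moment M = |Σ|/6 = 3416.6875
R_c = M/A = 3416.6875/227.6250 = 15.0102 mm
θ = 226° = 3.944444 rad
V = θ·R_c·A = 3.944444·15.0102·227.6250 = 13476.933 mm³

Volume = 13476.933 mm³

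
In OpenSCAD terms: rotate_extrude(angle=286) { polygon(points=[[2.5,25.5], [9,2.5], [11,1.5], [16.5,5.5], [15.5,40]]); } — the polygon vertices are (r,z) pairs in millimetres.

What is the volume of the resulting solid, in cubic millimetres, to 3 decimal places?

Profile (r,z), 5 vertices: (2.5,25.5) (9,2.5) (11,1.5) (16.5,5.5) (15.5,40)
edge 0: (2.5,25.5)→(9,2.5)  cross = 2.5·2.5 − 9·25.5 = -223.2500; (r_i+r_j)·cross = 11.5·-223.2500 = -2567.3750
edge 1: (9,2.5)→(11,1.5)  cross = 9·1.5 − 11·2.5 = -14.0000; (r_i+r_j)·cross = 20·-14.0000 = -280.0000
edge 2: (11,1.5)→(16.5,5.5)  cross = 11·5.5 − 16.5·1.5 = 35.7500; (r_i+r_j)·cross = 27.5·35.7500 = 983.1250
edge 3: (16.5,5.5)→(15.5,40)  cross = 16.5·40 − 15.5·5.5 = 574.7500; (r_i+r_j)·cross = 32·574.7500 = 18392.0000
edge 4: (15.5,40)→(2.5,25.5)  cross = 15.5·25.5 − 2.5·40 = 295.2500; (r_i+r_j)·cross = 18·295.2500 = 5314.5000
Σcross = 668.5000 → A = |Σcross|/2 = 334.2500 mm²
Σ(r_i+r_j)·cross = 21842.2500 → first moment M = |Σ|/6 = 3640.3750
R_c = M/A = 3640.3750/334.2500 = 10.8912 mm
θ = 286° = 4.991642 rad
V = θ·R_c·A = 4.991642·10.8912·334.2500 = 18171.448 mm³

Volume = 18171.448 mm³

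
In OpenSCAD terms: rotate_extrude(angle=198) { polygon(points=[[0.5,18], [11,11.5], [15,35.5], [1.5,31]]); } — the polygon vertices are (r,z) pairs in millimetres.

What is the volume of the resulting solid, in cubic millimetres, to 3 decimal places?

Profile (r,z), 4 vertices: (0.5,18) (11,11.5) (15,35.5) (1.5,31)
edge 0: (0.5,18)→(11,11.5)  cross = 0.5·11.5 − 11·18 = -192.2500; (r_i+r_j)·cross = 11.5·-192.2500 = -2210.8750
edge 1: (11,11.5)→(15,35.5)  cross = 11·35.5 − 15·11.5 = 218.0000; (r_i+r_j)·cross = 26·218.0000 = 5668.0000
edge 2: (15,35.5)→(1.5,31)  cross = 15·31 − 1.5·35.5 = 411.7500; (r_i+r_j)·cross = 16.5·411.7500 = 6793.8750
edge 3: (1.5,31)→(0.5,18)  cross = 1.5·18 − 0.5·31 = 11.5000; (r_i+r_j)·cross = 2·11.5000 = 23.0000
Σcross = 449.0000 → A = |Σcross|/2 = 224.5000 mm²
Σ(r_i+r_j)·cross = 10274.0000 → first moment M = |Σ|/6 = 1712.3333
R_c = M/A = 1712.3333/224.5000 = 7.6273 mm
θ = 198° = 3.455752 rad
V = θ·R_c·A = 3.455752·7.6273·224.5000 = 5917.399 mm³

Volume = 5917.399 mm³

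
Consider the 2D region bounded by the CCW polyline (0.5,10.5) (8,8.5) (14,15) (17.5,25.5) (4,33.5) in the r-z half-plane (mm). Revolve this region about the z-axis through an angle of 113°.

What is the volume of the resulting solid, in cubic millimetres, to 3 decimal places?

Profile (r,z), 5 vertices: (0.5,10.5) (8,8.5) (14,15) (17.5,25.5) (4,33.5)
edge 0: (0.5,10.5)→(8,8.5)  cross = 0.5·8.5 − 8·10.5 = -79.7500; (r_i+r_j)·cross = 8.5·-79.7500 = -677.8750
edge 1: (8,8.5)→(14,15)  cross = 8·15 − 14·8.5 = 1.0000; (r_i+r_j)·cross = 22·1.0000 = 22.0000
edge 2: (14,15)→(17.5,25.5)  cross = 14·25.5 − 17.5·15 = 94.5000; (r_i+r_j)·cross = 31.5·94.5000 = 2976.7500
edge 3: (17.5,25.5)→(4,33.5)  cross = 17.5·33.5 − 4·25.5 = 484.2500; (r_i+r_j)·cross = 21.5·484.2500 = 10411.3750
edge 4: (4,33.5)→(0.5,10.5)  cross = 4·10.5 − 0.5·33.5 = 25.2500; (r_i+r_j)·cross = 4.5·25.2500 = 113.6250
Σcross = 525.2500 → A = |Σcross|/2 = 262.6250 mm²
Σ(r_i+r_j)·cross = 12845.8750 → first moment M = |Σ|/6 = 2140.9792
R_c = M/A = 2140.9792/262.6250 = 8.1522 mm
θ = 113° = 1.972222 rad
V = θ·R_c·A = 1.972222·8.1522·262.6250 = 4222.486 mm³

Volume = 4222.486 mm³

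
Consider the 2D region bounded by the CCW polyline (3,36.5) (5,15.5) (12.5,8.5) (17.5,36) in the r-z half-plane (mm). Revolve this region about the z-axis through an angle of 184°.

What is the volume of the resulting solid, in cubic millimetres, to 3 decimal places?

Volume = 8661.697 mm³

Profile (r,z), 4 vertices: (3,36.5) (5,15.5) (12.5,8.5) (17.5,36)
edge 0: (3,36.5)→(5,15.5)  cross = 3·15.5 − 5·36.5 = -136.0000; (r_i+r_j)·cross = 8·-136.0000 = -1088.0000
edge 1: (5,15.5)→(12.5,8.5)  cross = 5·8.5 − 12.5·15.5 = -151.2500; (r_i+r_j)·cross = 17.5·-151.2500 = -2646.8750
edge 2: (12.5,8.5)→(17.5,36)  cross = 12.5·36 − 17.5·8.5 = 301.2500; (r_i+r_j)·cross = 30·301.2500 = 9037.5000
edge 3: (17.5,36)→(3,36.5)  cross = 17.5·36.5 − 3·36 = 530.7500; (r_i+r_j)·cross = 20.5·530.7500 = 10880.3750
Σcross = 544.7500 → A = |Σcross|/2 = 272.3750 mm²
Σ(r_i+r_j)·cross = 16183.0000 → first moment M = |Σ|/6 = 2697.1667
R_c = M/A = 2697.1667/272.3750 = 9.9024 mm
θ = 184° = 3.211406 rad
V = θ·R_c·A = 3.211406·9.9024·272.3750 = 8661.697 mm³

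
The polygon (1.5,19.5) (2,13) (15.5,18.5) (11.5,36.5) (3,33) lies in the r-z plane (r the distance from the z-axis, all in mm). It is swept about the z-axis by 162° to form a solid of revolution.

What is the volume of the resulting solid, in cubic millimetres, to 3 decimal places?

Profile (r,z), 5 vertices: (1.5,19.5) (2,13) (15.5,18.5) (11.5,36.5) (3,33)
edge 0: (1.5,19.5)→(2,13)  cross = 1.5·13 − 2·19.5 = -19.5000; (r_i+r_j)·cross = 3.5·-19.5000 = -68.2500
edge 1: (2,13)→(15.5,18.5)  cross = 2·18.5 − 15.5·13 = -164.5000; (r_i+r_j)·cross = 17.5·-164.5000 = -2878.7500
edge 2: (15.5,18.5)→(11.5,36.5)  cross = 15.5·36.5 − 11.5·18.5 = 353.0000; (r_i+r_j)·cross = 27·353.0000 = 9531.0000
edge 3: (11.5,36.5)→(3,33)  cross = 11.5·33 − 3·36.5 = 270.0000; (r_i+r_j)·cross = 14.5·270.0000 = 3915.0000
edge 4: (3,33)→(1.5,19.5)  cross = 3·19.5 − 1.5·33 = 9.0000; (r_i+r_j)·cross = 4.5·9.0000 = 40.5000
Σcross = 448.0000 → A = |Σcross|/2 = 224.0000 mm²
Σ(r_i+r_j)·cross = 10539.5000 → first moment M = |Σ|/6 = 1756.5833
R_c = M/A = 1756.5833/224.0000 = 7.8419 mm
θ = 162° = 2.827433 rad
V = θ·R_c·A = 2.827433·7.8419·224.0000 = 4966.622 mm³

Volume = 4966.622 mm³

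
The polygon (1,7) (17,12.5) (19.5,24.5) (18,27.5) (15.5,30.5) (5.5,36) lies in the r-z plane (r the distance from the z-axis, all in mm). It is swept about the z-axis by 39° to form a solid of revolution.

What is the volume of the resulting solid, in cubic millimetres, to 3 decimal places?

Profile (r,z), 6 vertices: (1,7) (17,12.5) (19.5,24.5) (18,27.5) (15.5,30.5) (5.5,36)
edge 0: (1,7)→(17,12.5)  cross = 1·12.5 − 17·7 = -106.5000; (r_i+r_j)·cross = 18·-106.5000 = -1917.0000
edge 1: (17,12.5)→(19.5,24.5)  cross = 17·24.5 − 19.5·12.5 = 172.7500; (r_i+r_j)·cross = 36.5·172.7500 = 6305.3750
edge 2: (19.5,24.5)→(18,27.5)  cross = 19.5·27.5 − 18·24.5 = 95.2500; (r_i+r_j)·cross = 37.5·95.2500 = 3571.8750
edge 3: (18,27.5)→(15.5,30.5)  cross = 18·30.5 − 15.5·27.5 = 122.7500; (r_i+r_j)·cross = 33.5·122.7500 = 4112.1250
edge 4: (15.5,30.5)→(5.5,36)  cross = 15.5·36 − 5.5·30.5 = 390.2500; (r_i+r_j)·cross = 21·390.2500 = 8195.2500
edge 5: (5.5,36)→(1,7)  cross = 5.5·7 − 1·36 = 2.5000; (r_i+r_j)·cross = 6.5·2.5000 = 16.2500
Σcross = 677.0000 → A = |Σcross|/2 = 338.5000 mm²
Σ(r_i+r_j)·cross = 20283.8750 → first moment M = |Σ|/6 = 3380.6458
R_c = M/A = 3380.6458/338.5000 = 9.9871 mm
θ = 39° = 0.680678 rad
V = θ·R_c·A = 0.680678·9.9871·338.5000 = 2301.133 mm³

Volume = 2301.133 mm³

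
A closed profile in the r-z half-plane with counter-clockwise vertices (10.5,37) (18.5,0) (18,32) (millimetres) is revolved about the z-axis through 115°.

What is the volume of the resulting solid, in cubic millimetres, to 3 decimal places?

Volume = 3734.096 mm³

Profile (r,z), 3 vertices: (10.5,37) (18.5,0) (18,32)
edge 0: (10.5,37)→(18.5,0)  cross = 10.5·0 − 18.5·37 = -684.5000; (r_i+r_j)·cross = 29·-684.5000 = -19850.5000
edge 1: (18.5,0)→(18,32)  cross = 18.5·32 − 18·0 = 592.0000; (r_i+r_j)·cross = 36.5·592.0000 = 21608.0000
edge 2: (18,32)→(10.5,37)  cross = 18·37 − 10.5·32 = 330.0000; (r_i+r_j)·cross = 28.5·330.0000 = 9405.0000
Σcross = 237.5000 → A = |Σcross|/2 = 118.7500 mm²
Σ(r_i+r_j)·cross = 11162.5000 → first moment M = |Σ|/6 = 1860.4167
R_c = M/A = 1860.4167/118.7500 = 15.6667 mm
θ = 115° = 2.007129 rad
V = θ·R_c·A = 2.007129·15.6667·118.7500 = 3734.096 mm³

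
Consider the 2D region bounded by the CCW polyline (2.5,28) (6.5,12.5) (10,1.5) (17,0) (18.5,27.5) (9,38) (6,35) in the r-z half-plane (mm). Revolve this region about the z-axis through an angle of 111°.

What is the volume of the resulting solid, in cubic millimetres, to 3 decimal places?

Volume = 8771.155 mm³

Profile (r,z), 7 vertices: (2.5,28) (6.5,12.5) (10,1.5) (17,0) (18.5,27.5) (9,38) (6,35)
edge 0: (2.5,28)→(6.5,12.5)  cross = 2.5·12.5 − 6.5·28 = -150.7500; (r_i+r_j)·cross = 9·-150.7500 = -1356.7500
edge 1: (6.5,12.5)→(10,1.5)  cross = 6.5·1.5 − 10·12.5 = -115.2500; (r_i+r_j)·cross = 16.5·-115.2500 = -1901.6250
edge 2: (10,1.5)→(17,0)  cross = 10·0 − 17·1.5 = -25.5000; (r_i+r_j)·cross = 27·-25.5000 = -688.5000
edge 3: (17,0)→(18.5,27.5)  cross = 17·27.5 − 18.5·0 = 467.5000; (r_i+r_j)·cross = 35.5·467.5000 = 16596.2500
edge 4: (18.5,27.5)→(9,38)  cross = 18.5·38 − 9·27.5 = 455.5000; (r_i+r_j)·cross = 27.5·455.5000 = 12526.2500
edge 5: (9,38)→(6,35)  cross = 9·35 − 6·38 = 87.0000; (r_i+r_j)·cross = 15·87.0000 = 1305.0000
edge 6: (6,35)→(2.5,28)  cross = 6·28 − 2.5·35 = 80.5000; (r_i+r_j)·cross = 8.5·80.5000 = 684.2500
Σcross = 799.0000 → A = |Σcross|/2 = 399.5000 mm²
Σ(r_i+r_j)·cross = 27164.8750 → first moment M = |Σ|/6 = 4527.4792
R_c = M/A = 4527.4792/399.5000 = 11.3329 mm
θ = 111° = 1.937315 rad
V = θ·R_c·A = 1.937315·11.3329·399.5000 = 8771.155 mm³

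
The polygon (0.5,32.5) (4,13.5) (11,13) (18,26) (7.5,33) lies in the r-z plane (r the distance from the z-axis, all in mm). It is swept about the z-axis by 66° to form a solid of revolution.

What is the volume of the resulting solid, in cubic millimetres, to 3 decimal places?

Profile (r,z), 5 vertices: (0.5,32.5) (4,13.5) (11,13) (18,26) (7.5,33)
edge 0: (0.5,32.5)→(4,13.5)  cross = 0.5·13.5 − 4·32.5 = -123.2500; (r_i+r_j)·cross = 4.5·-123.2500 = -554.6250
edge 1: (4,13.5)→(11,13)  cross = 4·13 − 11·13.5 = -96.5000; (r_i+r_j)·cross = 15·-96.5000 = -1447.5000
edge 2: (11,13)→(18,26)  cross = 11·26 − 18·13 = 52.0000; (r_i+r_j)·cross = 29·52.0000 = 1508.0000
edge 3: (18,26)→(7.5,33)  cross = 18·33 − 7.5·26 = 399.0000; (r_i+r_j)·cross = 25.5·399.0000 = 10174.5000
edge 4: (7.5,33)→(0.5,32.5)  cross = 7.5·32.5 − 0.5·33 = 227.2500; (r_i+r_j)·cross = 8·227.2500 = 1818.0000
Σcross = 458.5000 → A = |Σcross|/2 = 229.2500 mm²
Σ(r_i+r_j)·cross = 11498.3750 → first moment M = |Σ|/6 = 1916.3958
R_c = M/A = 1916.3958/229.2500 = 8.3594 mm
θ = 66° = 1.151917 rad
V = θ·R_c·A = 1.151917·8.3594·229.2500 = 2207.530 mm³

Volume = 2207.530 mm³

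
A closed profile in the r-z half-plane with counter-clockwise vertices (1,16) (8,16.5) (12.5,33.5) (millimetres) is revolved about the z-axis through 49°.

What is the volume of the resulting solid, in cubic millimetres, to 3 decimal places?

Profile (r,z), 3 vertices: (1,16) (8,16.5) (12.5,33.5)
edge 0: (1,16)→(8,16.5)  cross = 1·16.5 − 8·16 = -111.5000; (r_i+r_j)·cross = 9·-111.5000 = -1003.5000
edge 1: (8,16.5)→(12.5,33.5)  cross = 8·33.5 − 12.5·16.5 = 61.7500; (r_i+r_j)·cross = 20.5·61.7500 = 1265.8750
edge 2: (12.5,33.5)→(1,16)  cross = 12.5·16 − 1·33.5 = 166.5000; (r_i+r_j)·cross = 13.5·166.5000 = 2247.7500
Σcross = 116.7500 → A = |Σcross|/2 = 58.3750 mm²
Σ(r_i+r_j)·cross = 2510.1250 → first moment M = |Σ|/6 = 418.3542
R_c = M/A = 418.3542/58.3750 = 7.1667 mm
θ = 49° = 0.855211 rad
V = θ·R_c·A = 0.855211·7.1667·58.3750 = 357.781 mm³

Volume = 357.781 mm³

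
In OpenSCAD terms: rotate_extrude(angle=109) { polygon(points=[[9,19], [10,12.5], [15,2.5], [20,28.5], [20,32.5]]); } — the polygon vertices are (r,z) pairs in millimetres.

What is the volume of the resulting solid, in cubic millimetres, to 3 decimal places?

Profile (r,z), 5 vertices: (9,19) (10,12.5) (15,2.5) (20,28.5) (20,32.5)
edge 0: (9,19)→(10,12.5)  cross = 9·12.5 − 10·19 = -77.5000; (r_i+r_j)·cross = 19·-77.5000 = -1472.5000
edge 1: (10,12.5)→(15,2.5)  cross = 10·2.5 − 15·12.5 = -162.5000; (r_i+r_j)·cross = 25·-162.5000 = -4062.5000
edge 2: (15,2.5)→(20,28.5)  cross = 15·28.5 − 20·2.5 = 377.5000; (r_i+r_j)·cross = 35·377.5000 = 13212.5000
edge 3: (20,28.5)→(20,32.5)  cross = 20·32.5 − 20·28.5 = 80.0000; (r_i+r_j)·cross = 40·80.0000 = 3200.0000
edge 4: (20,32.5)→(9,19)  cross = 20·19 − 9·32.5 = 87.5000; (r_i+r_j)·cross = 29·87.5000 = 2537.5000
Σcross = 305.0000 → A = |Σcross|/2 = 152.5000 mm²
Σ(r_i+r_j)·cross = 13415.0000 → first moment M = |Σ|/6 = 2235.8333
R_c = M/A = 2235.8333/152.5000 = 14.6612 mm
θ = 109° = 1.902409 rad
V = θ·R_c·A = 1.902409·14.6612·152.5000 = 4253.469 mm³

Volume = 4253.469 mm³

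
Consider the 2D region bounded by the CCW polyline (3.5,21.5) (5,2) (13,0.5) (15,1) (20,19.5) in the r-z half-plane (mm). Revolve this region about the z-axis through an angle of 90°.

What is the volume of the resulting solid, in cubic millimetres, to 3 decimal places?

Volume = 4428.435 mm³

Profile (r,z), 5 vertices: (3.5,21.5) (5,2) (13,0.5) (15,1) (20,19.5)
edge 0: (3.5,21.5)→(5,2)  cross = 3.5·2 − 5·21.5 = -100.5000; (r_i+r_j)·cross = 8.5·-100.5000 = -854.2500
edge 1: (5,2)→(13,0.5)  cross = 5·0.5 − 13·2 = -23.5000; (r_i+r_j)·cross = 18·-23.5000 = -423.0000
edge 2: (13,0.5)→(15,1)  cross = 13·1 − 15·0.5 = 5.5000; (r_i+r_j)·cross = 28·5.5000 = 154.0000
edge 3: (15,1)→(20,19.5)  cross = 15·19.5 − 20·1 = 272.5000; (r_i+r_j)·cross = 35·272.5000 = 9537.5000
edge 4: (20,19.5)→(3.5,21.5)  cross = 20·21.5 − 3.5·19.5 = 361.7500; (r_i+r_j)·cross = 23.5·361.7500 = 8501.1250
Σcross = 515.7500 → A = |Σcross|/2 = 257.8750 mm²
Σ(r_i+r_j)·cross = 16915.3750 → first moment M = |Σ|/6 = 2819.2292
R_c = M/A = 2819.2292/257.8750 = 10.9325 mm
θ = 90° = 1.570796 rad
V = θ·R_c·A = 1.570796·10.9325·257.8750 = 4428.435 mm³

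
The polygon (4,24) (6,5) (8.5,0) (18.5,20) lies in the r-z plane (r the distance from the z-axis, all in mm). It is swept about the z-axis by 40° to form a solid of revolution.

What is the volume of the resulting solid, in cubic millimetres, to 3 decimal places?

Profile (r,z), 4 vertices: (4,24) (6,5) (8.5,0) (18.5,20)
edge 0: (4,24)→(6,5)  cross = 4·5 − 6·24 = -124.0000; (r_i+r_j)·cross = 10·-124.0000 = -1240.0000
edge 1: (6,5)→(8.5,0)  cross = 6·0 − 8.5·5 = -42.5000; (r_i+r_j)·cross = 14.5·-42.5000 = -616.2500
edge 2: (8.5,0)→(18.5,20)  cross = 8.5·20 − 18.5·0 = 170.0000; (r_i+r_j)·cross = 27·170.0000 = 4590.0000
edge 3: (18.5,20)→(4,24)  cross = 18.5·24 − 4·20 = 364.0000; (r_i+r_j)·cross = 22.5·364.0000 = 8190.0000
Σcross = 367.5000 → A = |Σcross|/2 = 183.7500 mm²
Σ(r_i+r_j)·cross = 10923.7500 → first moment M = |Σ|/6 = 1820.6250
R_c = M/A = 1820.6250/183.7500 = 9.9082 mm
θ = 40° = 0.698132 rad
V = θ·R_c·A = 0.698132·9.9082·183.7500 = 1271.036 mm³

Volume = 1271.036 mm³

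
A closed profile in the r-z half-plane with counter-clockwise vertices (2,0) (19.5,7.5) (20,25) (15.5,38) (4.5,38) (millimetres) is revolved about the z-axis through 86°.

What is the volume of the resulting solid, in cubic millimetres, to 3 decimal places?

Volume = 8691.568 mm³

Profile (r,z), 5 vertices: (2,0) (19.5,7.5) (20,25) (15.5,38) (4.5,38)
edge 0: (2,0)→(19.5,7.5)  cross = 2·7.5 − 19.5·0 = 15.0000; (r_i+r_j)·cross = 21.5·15.0000 = 322.5000
edge 1: (19.5,7.5)→(20,25)  cross = 19.5·25 − 20·7.5 = 337.5000; (r_i+r_j)·cross = 39.5·337.5000 = 13331.2500
edge 2: (20,25)→(15.5,38)  cross = 20·38 − 15.5·25 = 372.5000; (r_i+r_j)·cross = 35.5·372.5000 = 13223.7500
edge 3: (15.5,38)→(4.5,38)  cross = 15.5·38 − 4.5·38 = 418.0000; (r_i+r_j)·cross = 20·418.0000 = 8360.0000
edge 4: (4.5,38)→(2,0)  cross = 4.5·0 − 2·38 = -76.0000; (r_i+r_j)·cross = 6.5·-76.0000 = -494.0000
Σcross = 1067.0000 → A = |Σcross|/2 = 533.5000 mm²
Σ(r_i+r_j)·cross = 34743.5000 → first moment M = |Σ|/6 = 5790.5833
R_c = M/A = 5790.5833/533.5000 = 10.8540 mm
θ = 86° = 1.500983 rad
V = θ·R_c·A = 1.500983·10.8540·533.5000 = 8691.568 mm³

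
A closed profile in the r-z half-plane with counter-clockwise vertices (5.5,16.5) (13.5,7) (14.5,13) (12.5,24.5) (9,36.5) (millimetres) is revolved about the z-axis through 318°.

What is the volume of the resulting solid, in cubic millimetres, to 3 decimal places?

Profile (r,z), 5 vertices: (5.5,16.5) (13.5,7) (14.5,13) (12.5,24.5) (9,36.5)
edge 0: (5.5,16.5)→(13.5,7)  cross = 5.5·7 − 13.5·16.5 = -184.2500; (r_i+r_j)·cross = 19·-184.2500 = -3500.7500
edge 1: (13.5,7)→(14.5,13)  cross = 13.5·13 − 14.5·7 = 74.0000; (r_i+r_j)·cross = 28·74.0000 = 2072.0000
edge 2: (14.5,13)→(12.5,24.5)  cross = 14.5·24.5 − 12.5·13 = 192.7500; (r_i+r_j)·cross = 27·192.7500 = 5204.2500
edge 3: (12.5,24.5)→(9,36.5)  cross = 12.5·36.5 − 9·24.5 = 235.7500; (r_i+r_j)·cross = 21.5·235.7500 = 5068.6250
edge 4: (9,36.5)→(5.5,16.5)  cross = 9·16.5 − 5.5·36.5 = -52.2500; (r_i+r_j)·cross = 14.5·-52.2500 = -757.6250
Σcross = 266.0000 → A = |Σcross|/2 = 133.0000 mm²
Σ(r_i+r_j)·cross = 8086.5000 → first moment M = |Σ|/6 = 1347.7500
R_c = M/A = 1347.7500/133.0000 = 10.1335 mm
θ = 318° = 5.550147 rad
V = θ·R_c·A = 5.550147·10.1335·133.0000 = 7480.211 mm³

Volume = 7480.211 mm³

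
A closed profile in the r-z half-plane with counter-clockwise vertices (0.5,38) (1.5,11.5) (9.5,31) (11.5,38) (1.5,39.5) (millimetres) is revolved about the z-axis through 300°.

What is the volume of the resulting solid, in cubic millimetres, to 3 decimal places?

Volume = 3962.334 mm³

Profile (r,z), 5 vertices: (0.5,38) (1.5,11.5) (9.5,31) (11.5,38) (1.5,39.5)
edge 0: (0.5,38)→(1.5,11.5)  cross = 0.5·11.5 − 1.5·38 = -51.2500; (r_i+r_j)·cross = 2·-51.2500 = -102.5000
edge 1: (1.5,11.5)→(9.5,31)  cross = 1.5·31 − 9.5·11.5 = -62.7500; (r_i+r_j)·cross = 11·-62.7500 = -690.2500
edge 2: (9.5,31)→(11.5,38)  cross = 9.5·38 − 11.5·31 = 4.5000; (r_i+r_j)·cross = 21·4.5000 = 94.5000
edge 3: (11.5,38)→(1.5,39.5)  cross = 11.5·39.5 − 1.5·38 = 397.2500; (r_i+r_j)·cross = 13·397.2500 = 5164.2500
edge 4: (1.5,39.5)→(0.5,38)  cross = 1.5·38 − 0.5·39.5 = 37.2500; (r_i+r_j)·cross = 2·37.2500 = 74.5000
Σcross = 325.0000 → A = |Σcross|/2 = 162.5000 mm²
Σ(r_i+r_j)·cross = 4540.5000 → first moment M = |Σ|/6 = 756.7500
R_c = M/A = 756.7500/162.5000 = 4.6569 mm
θ = 300° = 5.235988 rad
V = θ·R_c·A = 5.235988·4.6569·162.5000 = 3962.334 mm³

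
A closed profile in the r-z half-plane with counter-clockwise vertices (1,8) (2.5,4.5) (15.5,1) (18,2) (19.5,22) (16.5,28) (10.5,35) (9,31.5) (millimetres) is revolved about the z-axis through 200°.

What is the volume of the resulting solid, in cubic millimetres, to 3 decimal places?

Profile (r,z), 8 vertices: (1,8) (2.5,4.5) (15.5,1) (18,2) (19.5,22) (16.5,28) (10.5,35) (9,31.5)
edge 0: (1,8)→(2.5,4.5)  cross = 1·4.5 − 2.5·8 = -15.5000; (r_i+r_j)·cross = 3.5·-15.5000 = -54.2500
edge 1: (2.5,4.5)→(15.5,1)  cross = 2.5·1 − 15.5·4.5 = -67.2500; (r_i+r_j)·cross = 18·-67.2500 = -1210.5000
edge 2: (15.5,1)→(18,2)  cross = 15.5·2 − 18·1 = 13.0000; (r_i+r_j)·cross = 33.5·13.0000 = 435.5000
edge 3: (18,2)→(19.5,22)  cross = 18·22 − 19.5·2 = 357.0000; (r_i+r_j)·cross = 37.5·357.0000 = 13387.5000
edge 4: (19.5,22)→(16.5,28)  cross = 19.5·28 − 16.5·22 = 183.0000; (r_i+r_j)·cross = 36·183.0000 = 6588.0000
edge 5: (16.5,28)→(10.5,35)  cross = 16.5·35 − 10.5·28 = 283.5000; (r_i+r_j)·cross = 27·283.5000 = 7654.5000
edge 6: (10.5,35)→(9,31.5)  cross = 10.5·31.5 − 9·35 = 15.7500; (r_i+r_j)·cross = 19.5·15.7500 = 307.1250
edge 7: (9,31.5)→(1,8)  cross = 9·8 − 1·31.5 = 40.5000; (r_i+r_j)·cross = 10·40.5000 = 405.0000
Σcross = 810.0000 → A = |Σcross|/2 = 405.0000 mm²
Σ(r_i+r_j)·cross = 27512.8750 → first moment M = |Σ|/6 = 4585.4792
R_c = M/A = 4585.4792/405.0000 = 11.3222 mm
θ = 200° = 3.490659 rad
V = θ·R_c·A = 3.490659·11.3222·405.0000 = 16006.342 mm³

Volume = 16006.342 mm³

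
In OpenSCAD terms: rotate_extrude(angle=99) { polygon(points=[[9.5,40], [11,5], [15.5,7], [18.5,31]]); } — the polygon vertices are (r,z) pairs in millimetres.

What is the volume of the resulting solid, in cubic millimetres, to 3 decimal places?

Profile (r,z), 4 vertices: (9.5,40) (11,5) (15.5,7) (18.5,31)
edge 0: (9.5,40)→(11,5)  cross = 9.5·5 − 11·40 = -392.5000; (r_i+r_j)·cross = 20.5·-392.5000 = -8046.2500
edge 1: (11,5)→(15.5,7)  cross = 11·7 − 15.5·5 = -0.5000; (r_i+r_j)·cross = 26.5·-0.5000 = -13.2500
edge 2: (15.5,7)→(18.5,31)  cross = 15.5·31 − 18.5·7 = 351.0000; (r_i+r_j)·cross = 34·351.0000 = 11934.0000
edge 3: (18.5,31)→(9.5,40)  cross = 18.5·40 − 9.5·31 = 445.5000; (r_i+r_j)·cross = 28·445.5000 = 12474.0000
Σcross = 403.5000 → A = |Σcross|/2 = 201.7500 mm²
Σ(r_i+r_j)·cross = 16348.5000 → first moment M = |Σ|/6 = 2724.7500
R_c = M/A = 2724.7500/201.7500 = 13.5056 mm
θ = 99° = 1.727876 rad
V = θ·R_c·A = 1.727876·13.5056·201.7500 = 4708.030 mm³

Volume = 4708.030 mm³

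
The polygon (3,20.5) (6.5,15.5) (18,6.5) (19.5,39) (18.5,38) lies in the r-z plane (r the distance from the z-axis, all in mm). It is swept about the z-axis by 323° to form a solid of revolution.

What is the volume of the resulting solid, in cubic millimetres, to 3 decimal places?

Volume = 20098.554 mm³

Profile (r,z), 5 vertices: (3,20.5) (6.5,15.5) (18,6.5) (19.5,39) (18.5,38)
edge 0: (3,20.5)→(6.5,15.5)  cross = 3·15.5 − 6.5·20.5 = -86.7500; (r_i+r_j)·cross = 9.5·-86.7500 = -824.1250
edge 1: (6.5,15.5)→(18,6.5)  cross = 6.5·6.5 − 18·15.5 = -236.7500; (r_i+r_j)·cross = 24.5·-236.7500 = -5800.3750
edge 2: (18,6.5)→(19.5,39)  cross = 18·39 − 19.5·6.5 = 575.2500; (r_i+r_j)·cross = 37.5·575.2500 = 21571.8750
edge 3: (19.5,39)→(18.5,38)  cross = 19.5·38 − 18.5·39 = 19.5000; (r_i+r_j)·cross = 38·19.5000 = 741.0000
edge 4: (18.5,38)→(3,20.5)  cross = 18.5·20.5 − 3·38 = 265.2500; (r_i+r_j)·cross = 21.5·265.2500 = 5702.8750
Σcross = 536.5000 → A = |Σcross|/2 = 268.2500 mm²
Σ(r_i+r_j)·cross = 21391.2500 → first moment M = |Σ|/6 = 3565.2083
R_c = M/A = 3565.2083/268.2500 = 13.2906 mm
θ = 323° = 5.637413 rad
V = θ·R_c·A = 5.637413·13.2906·268.2500 = 20098.554 mm³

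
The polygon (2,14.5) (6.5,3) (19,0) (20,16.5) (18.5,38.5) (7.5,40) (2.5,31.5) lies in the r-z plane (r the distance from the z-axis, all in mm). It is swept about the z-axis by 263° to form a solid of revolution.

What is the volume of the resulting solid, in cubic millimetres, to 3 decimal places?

Volume = 31282.608 mm³

Profile (r,z), 7 vertices: (2,14.5) (6.5,3) (19,0) (20,16.5) (18.5,38.5) (7.5,40) (2.5,31.5)
edge 0: (2,14.5)→(6.5,3)  cross = 2·3 − 6.5·14.5 = -88.2500; (r_i+r_j)·cross = 8.5·-88.2500 = -750.1250
edge 1: (6.5,3)→(19,0)  cross = 6.5·0 − 19·3 = -57.0000; (r_i+r_j)·cross = 25.5·-57.0000 = -1453.5000
edge 2: (19,0)→(20,16.5)  cross = 19·16.5 − 20·0 = 313.5000; (r_i+r_j)·cross = 39·313.5000 = 12226.5000
edge 3: (20,16.5)→(18.5,38.5)  cross = 20·38.5 − 18.5·16.5 = 464.7500; (r_i+r_j)·cross = 38.5·464.7500 = 17892.8750
edge 4: (18.5,38.5)→(7.5,40)  cross = 18.5·40 − 7.5·38.5 = 451.2500; (r_i+r_j)·cross = 26·451.2500 = 11732.5000
edge 5: (7.5,40)→(2.5,31.5)  cross = 7.5·31.5 − 2.5·40 = 136.2500; (r_i+r_j)·cross = 10·136.2500 = 1362.5000
edge 6: (2.5,31.5)→(2,14.5)  cross = 2.5·14.5 − 2·31.5 = -26.7500; (r_i+r_j)·cross = 4.5·-26.7500 = -120.3750
Σcross = 1193.7500 → A = |Σcross|/2 = 596.8750 mm²
Σ(r_i+r_j)·cross = 40890.3750 → first moment M = |Σ|/6 = 6815.0625
R_c = M/A = 6815.0625/596.8750 = 11.4179 mm
θ = 263° = 4.590216 rad
V = θ·R_c·A = 4.590216·11.4179·596.8750 = 31282.608 mm³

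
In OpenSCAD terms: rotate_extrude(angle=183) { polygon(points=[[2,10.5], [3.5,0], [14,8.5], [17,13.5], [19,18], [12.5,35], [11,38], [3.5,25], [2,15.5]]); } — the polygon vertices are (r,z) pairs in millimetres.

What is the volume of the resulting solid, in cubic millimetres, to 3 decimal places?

Profile (r,z), 9 vertices: (2,10.5) (3.5,0) (14,8.5) (17,13.5) (19,18) (12.5,35) (11,38) (3.5,25) (2,15.5)
edge 0: (2,10.5)→(3.5,0)  cross = 2·0 − 3.5·10.5 = -36.7500; (r_i+r_j)·cross = 5.5·-36.7500 = -202.1250
edge 1: (3.5,0)→(14,8.5)  cross = 3.5·8.5 − 14·0 = 29.7500; (r_i+r_j)·cross = 17.5·29.7500 = 520.6250
edge 2: (14,8.5)→(17,13.5)  cross = 14·13.5 − 17·8.5 = 44.5000; (r_i+r_j)·cross = 31·44.5000 = 1379.5000
edge 3: (17,13.5)→(19,18)  cross = 17·18 − 19·13.5 = 49.5000; (r_i+r_j)·cross = 36·49.5000 = 1782.0000
edge 4: (19,18)→(12.5,35)  cross = 19·35 − 12.5·18 = 440.0000; (r_i+r_j)·cross = 31.5·440.0000 = 13860.0000
edge 5: (12.5,35)→(11,38)  cross = 12.5·38 − 11·35 = 90.0000; (r_i+r_j)·cross = 23.5·90.0000 = 2115.0000
edge 6: (11,38)→(3.5,25)  cross = 11·25 − 3.5·38 = 142.0000; (r_i+r_j)·cross = 14.5·142.0000 = 2059.0000
edge 7: (3.5,25)→(2,15.5)  cross = 3.5·15.5 − 2·25 = 4.2500; (r_i+r_j)·cross = 5.5·4.2500 = 23.3750
edge 8: (2,15.5)→(2,10.5)  cross = 2·10.5 − 2·15.5 = -10.0000; (r_i+r_j)·cross = 4·-10.0000 = -40.0000
Σcross = 753.2500 → A = |Σcross|/2 = 376.6250 mm²
Σ(r_i+r_j)·cross = 21497.3750 → first moment M = |Σ|/6 = 3582.8958
R_c = M/A = 3582.8958/376.6250 = 9.5132 mm
θ = 183° = 3.193953 rad
V = θ·R_c·A = 3.193953·9.5132·376.6250 = 11443.599 mm³

Volume = 11443.599 mm³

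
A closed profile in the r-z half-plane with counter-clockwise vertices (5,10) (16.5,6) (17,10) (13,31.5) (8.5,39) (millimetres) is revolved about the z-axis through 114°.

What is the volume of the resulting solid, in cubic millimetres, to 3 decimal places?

Profile (r,z), 5 vertices: (5,10) (16.5,6) (17,10) (13,31.5) (8.5,39)
edge 0: (5,10)→(16.5,6)  cross = 5·6 − 16.5·10 = -135.0000; (r_i+r_j)·cross = 21.5·-135.0000 = -2902.5000
edge 1: (16.5,6)→(17,10)  cross = 16.5·10 − 17·6 = 63.0000; (r_i+r_j)·cross = 33.5·63.0000 = 2110.5000
edge 2: (17,10)→(13,31.5)  cross = 17·31.5 − 13·10 = 405.5000; (r_i+r_j)·cross = 30·405.5000 = 12165.0000
edge 3: (13,31.5)→(8.5,39)  cross = 13·39 − 8.5·31.5 = 239.2500; (r_i+r_j)·cross = 21.5·239.2500 = 5143.8750
edge 4: (8.5,39)→(5,10)  cross = 8.5·10 − 5·39 = -110.0000; (r_i+r_j)·cross = 13.5·-110.0000 = -1485.0000
Σcross = 462.7500 → A = |Σcross|/2 = 231.3750 mm²
Σ(r_i+r_j)·cross = 15031.8750 → first moment M = |Σ|/6 = 2505.3125
R_c = M/A = 2505.3125/231.3750 = 10.8279 mm
θ = 114° = 1.989675 rad
V = θ·R_c·A = 1.989675·10.8279·231.3750 = 4984.759 mm³

Volume = 4984.759 mm³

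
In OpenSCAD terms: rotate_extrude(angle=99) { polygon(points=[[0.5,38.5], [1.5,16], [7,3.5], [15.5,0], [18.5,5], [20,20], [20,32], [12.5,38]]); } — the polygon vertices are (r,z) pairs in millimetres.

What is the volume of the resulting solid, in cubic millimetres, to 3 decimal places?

Volume = 10975.396 mm³

Profile (r,z), 8 vertices: (0.5,38.5) (1.5,16) (7,3.5) (15.5,0) (18.5,5) (20,20) (20,32) (12.5,38)
edge 0: (0.5,38.5)→(1.5,16)  cross = 0.5·16 − 1.5·38.5 = -49.7500; (r_i+r_j)·cross = 2·-49.7500 = -99.5000
edge 1: (1.5,16)→(7,3.5)  cross = 1.5·3.5 − 7·16 = -106.7500; (r_i+r_j)·cross = 8.5·-106.7500 = -907.3750
edge 2: (7,3.5)→(15.5,0)  cross = 7·0 − 15.5·3.5 = -54.2500; (r_i+r_j)·cross = 22.5·-54.2500 = -1220.6250
edge 3: (15.5,0)→(18.5,5)  cross = 15.5·5 − 18.5·0 = 77.5000; (r_i+r_j)·cross = 34·77.5000 = 2635.0000
edge 4: (18.5,5)→(20,20)  cross = 18.5·20 − 20·5 = 270.0000; (r_i+r_j)·cross = 38.5·270.0000 = 10395.0000
edge 5: (20,20)→(20,32)  cross = 20·32 − 20·20 = 240.0000; (r_i+r_j)·cross = 40·240.0000 = 9600.0000
edge 6: (20,32)→(12.5,38)  cross = 20·38 − 12.5·32 = 360.0000; (r_i+r_j)·cross = 32.5·360.0000 = 11700.0000
edge 7: (12.5,38)→(0.5,38.5)  cross = 12.5·38.5 − 0.5·38 = 462.2500; (r_i+r_j)·cross = 13·462.2500 = 6009.2500
Σcross = 1199.0000 → A = |Σcross|/2 = 599.5000 mm²
Σ(r_i+r_j)·cross = 38111.7500 → first moment M = |Σ|/6 = 6351.9583
R_c = M/A = 6351.9583/599.5000 = 10.5954 mm
θ = 99° = 1.727876 rad
V = θ·R_c·A = 1.727876·10.5954·599.5000 = 10975.396 mm³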